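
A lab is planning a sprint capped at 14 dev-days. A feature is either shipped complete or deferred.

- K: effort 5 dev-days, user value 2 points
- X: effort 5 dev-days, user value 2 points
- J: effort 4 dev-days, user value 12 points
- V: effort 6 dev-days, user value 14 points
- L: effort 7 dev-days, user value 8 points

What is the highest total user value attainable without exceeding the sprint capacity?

Treat it as a binary knapsack problem.
Allowing fractional choices, the relaxed optimum would be about 30.6, but features are indivisible.
V + L: effort 6 + 7 = 13 ≤ 14, user value 14 + 8 = 22.
J + V: effort 4 + 6 = 10 ≤ 14, user value 12 + 14 = 26.
Best is J and V with total user value 26.

26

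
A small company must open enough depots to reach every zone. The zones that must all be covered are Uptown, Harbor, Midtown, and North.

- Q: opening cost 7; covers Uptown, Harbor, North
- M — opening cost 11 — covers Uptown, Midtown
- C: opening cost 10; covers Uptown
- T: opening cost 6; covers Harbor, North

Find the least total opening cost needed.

17

This is an integer covering problem.
Choose M and T: together they cover Uptown, Harbor, Midtown, North — every zone.
Total opening cost: 11 + 6 = 17.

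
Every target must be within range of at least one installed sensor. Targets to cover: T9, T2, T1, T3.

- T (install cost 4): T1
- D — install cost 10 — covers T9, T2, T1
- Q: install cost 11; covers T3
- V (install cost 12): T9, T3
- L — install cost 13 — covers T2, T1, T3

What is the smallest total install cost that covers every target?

21

Choose D and Q: together they cover T9, T2, T1, T3 — every target.
Total install cost: 10 + 11 = 21.
No cover costs less than 21.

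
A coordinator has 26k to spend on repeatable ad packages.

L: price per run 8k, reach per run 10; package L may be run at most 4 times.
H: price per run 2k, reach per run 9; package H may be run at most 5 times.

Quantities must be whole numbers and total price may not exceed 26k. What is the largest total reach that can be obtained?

65

2×L and 5×H: price 26 ≤ 26, reach 2·10 + 5·9 = 65.
2×L and 4×H: price 24 ≤ 26, reach 2·10 + 4·9 = 56.
Best is 65.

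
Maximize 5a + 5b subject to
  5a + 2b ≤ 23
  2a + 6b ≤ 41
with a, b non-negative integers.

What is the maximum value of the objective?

The continuous relaxation peaks at (2.15, 6.12) with value 41.35; rounding to a feasible lattice point costs some objective.
(a,b)=(2,6): 5·2+2·6=22≤23, 2·2+6·6=40≤41, objective 40.
(a,b)=(1,6): 5·1+2·6=17≤23, 2·1+6·6=38≤41, objective 35.
(a,b)=(2,5): 5·2+2·5=20≤23, 2·2+6·5=34≤41, objective 35.
(a,b)=(1,5): 5·1+2·5=15≤23, 2·1+6·5=32≤41, objective 30.
Maximum is 40 at (a,b)=(2,6).

40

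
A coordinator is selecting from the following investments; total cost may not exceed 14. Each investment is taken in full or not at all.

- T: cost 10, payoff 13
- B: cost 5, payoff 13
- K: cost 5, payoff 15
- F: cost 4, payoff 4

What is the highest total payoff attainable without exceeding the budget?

32

This is an integer program with binary decision variables.
Take B, K, and F: cost 5 + 5 + 4 = 14 ≤ 14, payoff 13 + 15 + 4 = 32.
No other feasible combination does better.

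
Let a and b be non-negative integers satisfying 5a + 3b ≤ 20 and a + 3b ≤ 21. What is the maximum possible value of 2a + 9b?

(a,b)=(0,6): 5·0+3·6=18≤20, 1·0+3·6=18≤21, objective 54.
(a,b)=(1,5): 5·1+3·5=20≤20, 1·1+3·5=16≤21, objective 47.
(a,b)=(0,5): 5·0+3·5=15≤20, 1·0+3·5=15≤21, objective 45.
The best lattice point is (0,6), giving 54.

54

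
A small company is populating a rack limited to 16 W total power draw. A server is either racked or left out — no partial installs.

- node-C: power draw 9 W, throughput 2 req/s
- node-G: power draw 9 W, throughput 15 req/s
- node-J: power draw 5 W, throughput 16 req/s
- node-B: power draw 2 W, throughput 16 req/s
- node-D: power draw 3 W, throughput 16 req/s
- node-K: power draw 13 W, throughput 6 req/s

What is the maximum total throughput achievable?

48

node-G + node-B + node-D: power draw 9 + 2 + 3 = 14 ≤ 16, throughput 15 + 16 + 16 = 47.
node-J + node-B + node-D: power draw 5 + 2 + 3 = 10 ≤ 16, throughput 16 + 16 + 16 = 48.
node-G + node-J + node-B: power draw 9 + 5 + 2 = 16 ≤ 16, throughput 15 + 16 + 16 = 47.
Best is node-J, node-B, and node-D with total throughput 48.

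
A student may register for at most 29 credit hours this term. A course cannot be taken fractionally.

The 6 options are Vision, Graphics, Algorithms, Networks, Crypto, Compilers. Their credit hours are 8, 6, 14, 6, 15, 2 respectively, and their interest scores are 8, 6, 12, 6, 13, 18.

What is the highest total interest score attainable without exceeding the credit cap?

43

Allowing fractional choices, the relaxed optimum would be about 44.1, but courses are indivisible.
Vision + Crypto + Compilers: credit hours 8 + 15 + 2 = 25 ≤ 29, interest score 8 + 13 + 18 = 39.
Graphics + Algorithms + Networks + Compilers: credit hours 6 + 14 + 6 + 2 = 28 ≤ 29, interest score 6 + 12 + 6 + 18 = 42.
Graphics + Networks + Crypto + Compilers: credit hours 6 + 6 + 15 + 2 = 29 ≤ 29, interest score 6 + 6 + 13 + 18 = 43.
Best is Graphics, Networks, Crypto, and Compilers with total interest score 43.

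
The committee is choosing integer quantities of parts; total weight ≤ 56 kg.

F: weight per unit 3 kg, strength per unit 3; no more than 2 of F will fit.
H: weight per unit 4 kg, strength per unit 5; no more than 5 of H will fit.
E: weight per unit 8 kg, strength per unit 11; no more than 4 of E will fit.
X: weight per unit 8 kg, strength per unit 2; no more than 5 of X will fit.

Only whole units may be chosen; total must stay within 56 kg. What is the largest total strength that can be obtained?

72

This is a bounded integer knapsack.
E has the best ratio (11/8); taking only E gives at most 4×11 = 44 (stopped by the supply cap of 4).
Mixing does better — 1×F, 5×H, and 4×E: weight 55 ≤ 56, strength 1·3 + 5·5 + 4·11 = 72.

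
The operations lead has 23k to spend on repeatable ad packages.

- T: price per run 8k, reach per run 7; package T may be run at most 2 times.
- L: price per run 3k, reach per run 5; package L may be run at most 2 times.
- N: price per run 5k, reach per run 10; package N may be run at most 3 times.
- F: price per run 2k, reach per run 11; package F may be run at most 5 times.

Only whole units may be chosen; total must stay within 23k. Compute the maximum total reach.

80

2×N and 5×F: price 20 ≤ 23, reach 2·10 + 5·11 = 75.
1×L, 2×N, and 5×F: price 23 ≤ 23, reach 1·5 + 2·10 + 5·11 = 80.
Best is 80.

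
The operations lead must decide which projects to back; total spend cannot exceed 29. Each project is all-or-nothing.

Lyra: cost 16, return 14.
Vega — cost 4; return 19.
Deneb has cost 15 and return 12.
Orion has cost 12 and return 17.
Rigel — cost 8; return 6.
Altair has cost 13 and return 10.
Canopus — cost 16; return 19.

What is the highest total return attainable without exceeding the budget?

Allowing fractional choices, the relaxed optimum would be about 51.4, but projects are indivisible.
Vega + Rigel + Canopus: cost 4 + 8 + 16 = 28 ≤ 29, return 19 + 6 + 19 = 44.
Vega + Orion + Altair: cost 4 + 12 + 13 = 29 ≤ 29, return 19 + 17 + 10 = 46.
Best is Vega, Orion, and Altair with total return 46.

46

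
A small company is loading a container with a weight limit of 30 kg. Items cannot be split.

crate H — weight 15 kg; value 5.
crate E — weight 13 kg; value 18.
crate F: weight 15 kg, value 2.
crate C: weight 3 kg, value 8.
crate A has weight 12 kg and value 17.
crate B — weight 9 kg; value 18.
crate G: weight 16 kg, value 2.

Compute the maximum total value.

44

crate E + crate C + crate B: weight 13 + 3 + 9 = 25 ≤ 30, value 18 + 8 + 18 = 44.
crate C + crate A + crate B: weight 3 + 12 + 9 = 24 ≤ 30, value 8 + 17 + 18 = 43.
Best is crate E, crate C, and crate B with total value 44.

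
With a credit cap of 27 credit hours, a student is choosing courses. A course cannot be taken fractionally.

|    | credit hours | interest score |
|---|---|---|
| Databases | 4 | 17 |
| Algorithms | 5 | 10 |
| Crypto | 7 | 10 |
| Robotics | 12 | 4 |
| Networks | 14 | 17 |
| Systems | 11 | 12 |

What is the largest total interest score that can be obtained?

Treat it as a binary knapsack problem.
Databases + Algorithms + Crypto + Systems: credit hours 4 + 5 + 7 + 11 = 27 ≤ 27, interest score 17 + 10 + 10 + 12 = 49.
Databases + Crypto + Networks: credit hours 4 + 7 + 14 = 25 ≤ 27, interest score 17 + 10 + 17 = 44.
Databases + Algorithms + Networks: credit hours 4 + 5 + 14 = 23 ≤ 27, interest score 17 + 10 + 17 = 44.
Best is Databases, Algorithms, Crypto, and Systems with total interest score 49.

49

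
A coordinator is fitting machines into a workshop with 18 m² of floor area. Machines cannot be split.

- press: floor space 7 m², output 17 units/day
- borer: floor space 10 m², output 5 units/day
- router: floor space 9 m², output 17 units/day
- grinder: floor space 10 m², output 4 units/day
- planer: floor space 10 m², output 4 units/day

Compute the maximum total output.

34

press + router: floor space 7 + 9 = 16 ≤ 18, output 17 + 17 = 34.
press + borer: floor space 7 + 10 = 17 ≤ 18, output 17 + 5 = 22.
Best is press and router with total output 34.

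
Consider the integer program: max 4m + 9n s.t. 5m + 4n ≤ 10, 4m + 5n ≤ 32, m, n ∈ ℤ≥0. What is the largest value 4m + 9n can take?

(m,n)=(0,2) is feasible, giving 18.
(m,n)=(1,1) is feasible, giving 13.
The best lattice point is (0,2), giving 18.

18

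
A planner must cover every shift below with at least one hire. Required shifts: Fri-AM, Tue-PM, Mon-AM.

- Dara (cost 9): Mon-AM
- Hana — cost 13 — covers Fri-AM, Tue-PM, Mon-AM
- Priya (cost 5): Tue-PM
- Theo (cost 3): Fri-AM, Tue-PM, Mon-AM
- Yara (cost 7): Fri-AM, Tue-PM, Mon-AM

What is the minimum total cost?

3

Theo alone covers Fri-AM, Tue-PM, Mon-AM — every shift.
Total cost: 3.
No cover costs less than 3.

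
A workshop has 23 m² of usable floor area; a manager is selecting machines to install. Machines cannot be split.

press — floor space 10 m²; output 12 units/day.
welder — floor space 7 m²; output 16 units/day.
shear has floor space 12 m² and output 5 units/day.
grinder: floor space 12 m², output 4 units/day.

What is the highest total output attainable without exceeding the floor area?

28

This is a 0-1 knapsack instance.
Take press and welder: floor space 10 + 7 = 17 ≤ 23, output 12 + 16 = 28.
No other feasible combination does better.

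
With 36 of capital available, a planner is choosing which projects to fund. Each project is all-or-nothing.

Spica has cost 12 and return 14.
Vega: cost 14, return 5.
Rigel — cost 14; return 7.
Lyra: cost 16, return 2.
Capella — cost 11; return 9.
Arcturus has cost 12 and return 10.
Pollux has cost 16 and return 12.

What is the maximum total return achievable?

33

This is an integer program with binary decision variables.
Take Spica, Capella, and Arcturus: cost 12 + 11 + 12 = 35 ≤ 36, return 14 + 9 + 10 = 33.
No other feasible combination does better.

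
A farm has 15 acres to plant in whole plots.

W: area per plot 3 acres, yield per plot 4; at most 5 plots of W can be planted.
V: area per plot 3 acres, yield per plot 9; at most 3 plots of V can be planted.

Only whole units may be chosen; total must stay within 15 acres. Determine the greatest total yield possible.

35

1×W and 3×V: area 12 ≤ 15, yield 1·4 + 3·9 = 31.
2×W and 3×V: area 15 ≤ 15, yield 2·4 + 3·9 = 35.
Best is 35.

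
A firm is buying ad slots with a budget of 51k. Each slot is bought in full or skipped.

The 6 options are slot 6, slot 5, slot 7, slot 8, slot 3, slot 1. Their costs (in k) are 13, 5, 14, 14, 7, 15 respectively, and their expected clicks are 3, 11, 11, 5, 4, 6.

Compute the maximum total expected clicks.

Treat it as a binary knapsack problem.
Allowing fractional choices, the relaxed optimum would be about 35.6, but ad slots are indivisible.
slot 5 + slot 7 + slot 8 + slot 1: cost 5 + 14 + 14 + 15 = 48 ≤ 51, expected clicks 11 + 11 + 5 + 6 = 33.
slot 5 + slot 7 + slot 8 + slot 3: cost 5 + 14 + 14 + 7 = 40 ≤ 51, expected clicks 11 + 11 + 5 + 4 = 31.
slot 5 + slot 7 + slot 3 + slot 1: cost 5 + 14 + 7 + 15 = 41 ≤ 51, expected clicks 11 + 11 + 4 + 6 = 32.
Best is slot 5, slot 7, slot 8, and slot 1 with total expected clicks 33.

33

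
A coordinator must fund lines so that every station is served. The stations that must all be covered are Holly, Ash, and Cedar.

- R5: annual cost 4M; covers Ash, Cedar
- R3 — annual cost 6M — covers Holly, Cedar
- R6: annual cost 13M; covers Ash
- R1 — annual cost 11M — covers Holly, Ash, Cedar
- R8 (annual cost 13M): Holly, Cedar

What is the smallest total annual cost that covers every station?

10

Choose R5 and R3: together they cover Holly, Ash, Cedar — every station.
Total annual cost: 4 + 6 = 10.
No cover costs less than 10.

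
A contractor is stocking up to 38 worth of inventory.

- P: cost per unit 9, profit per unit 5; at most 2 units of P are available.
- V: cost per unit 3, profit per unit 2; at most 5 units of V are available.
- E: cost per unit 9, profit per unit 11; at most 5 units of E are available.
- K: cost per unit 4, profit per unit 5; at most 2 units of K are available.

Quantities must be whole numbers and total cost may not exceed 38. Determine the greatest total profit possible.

K has the best ratio (5/4); taking only K gives at most 2×5 = 10 (stopped by the supply cap of 2).
Mixing does better — 1×V, 3×E, and 2×K: cost 38 ≤ 38, profit 1·2 + 3·11 + 2·5 = 45.

45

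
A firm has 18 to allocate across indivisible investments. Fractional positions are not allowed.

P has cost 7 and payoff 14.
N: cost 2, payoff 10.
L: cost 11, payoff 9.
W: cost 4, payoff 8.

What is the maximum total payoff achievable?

32

This is a 0-1 knapsack instance.
Allowing fractional choices, the relaxed optimum would be about 36.1, but investments are indivisible.
N + L + W: cost 2 + 11 + 4 = 17 ≤ 18, payoff 10 + 9 + 8 = 27.
P + N + W: cost 7 + 2 + 4 = 13 ≤ 18, payoff 14 + 10 + 8 = 32.
P + N: cost 7 + 2 = 9 ≤ 18, payoff 14 + 10 = 24.
Best is P, N, and W with total payoff 32.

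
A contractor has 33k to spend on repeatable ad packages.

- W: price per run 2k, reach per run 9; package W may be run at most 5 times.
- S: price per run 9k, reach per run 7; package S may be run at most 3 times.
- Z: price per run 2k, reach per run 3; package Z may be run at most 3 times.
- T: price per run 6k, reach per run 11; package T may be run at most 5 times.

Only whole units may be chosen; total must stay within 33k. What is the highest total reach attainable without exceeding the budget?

W has the best ratio (9/2); taking only W gives at most 5×9 = 45 (stopped by the supply cap of 5).
Mixing does better — 5×W, 2×Z, and 3×T: price 32 ≤ 33, reach 5·9 + 2·3 + 3·11 = 84.

84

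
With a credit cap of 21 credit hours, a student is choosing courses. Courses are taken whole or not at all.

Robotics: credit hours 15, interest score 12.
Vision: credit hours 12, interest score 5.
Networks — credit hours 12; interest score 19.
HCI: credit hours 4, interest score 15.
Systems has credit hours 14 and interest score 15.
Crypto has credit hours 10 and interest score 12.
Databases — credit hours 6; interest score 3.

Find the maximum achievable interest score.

Take Networks and HCI: credit hours 12 + 4 = 16 ≤ 21, interest score 19 + 15 = 34.
No other feasible combination does better.

34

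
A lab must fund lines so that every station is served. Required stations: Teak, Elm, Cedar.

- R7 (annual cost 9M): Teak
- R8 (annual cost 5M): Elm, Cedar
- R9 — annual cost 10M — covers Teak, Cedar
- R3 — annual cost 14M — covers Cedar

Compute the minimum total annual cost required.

Choose R7 and R8: together they cover Teak, Elm, Cedar — every station.
Total annual cost: 9 + 5 = 14.
No cover costs less than 14.

14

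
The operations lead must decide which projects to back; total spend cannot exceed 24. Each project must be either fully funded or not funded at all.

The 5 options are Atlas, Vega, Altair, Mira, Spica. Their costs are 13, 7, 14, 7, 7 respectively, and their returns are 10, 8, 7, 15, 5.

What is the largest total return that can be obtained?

Take Vega, Mira, and Spica: cost 7 + 7 + 7 = 21 ≤ 24, return 8 + 15 + 5 = 28.
No other feasible combination does better.

28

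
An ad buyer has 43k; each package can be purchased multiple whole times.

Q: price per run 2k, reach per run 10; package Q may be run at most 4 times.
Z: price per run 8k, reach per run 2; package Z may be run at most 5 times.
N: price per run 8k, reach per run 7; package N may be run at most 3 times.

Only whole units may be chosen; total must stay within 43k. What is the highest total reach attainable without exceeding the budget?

4×Q and 3×N: price 32 ≤ 43, reach 4·10 + 3·7 = 61.
4×Q, 1×Z, and 3×N: price 40 ≤ 43, reach 4·10 + 1·2 + 3·7 = 63.
Best is 63.

63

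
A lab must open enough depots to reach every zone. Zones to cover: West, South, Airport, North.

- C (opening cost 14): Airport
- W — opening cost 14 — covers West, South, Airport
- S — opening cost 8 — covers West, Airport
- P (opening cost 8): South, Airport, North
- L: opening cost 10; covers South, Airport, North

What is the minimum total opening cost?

Choose S and P: together they cover West, South, Airport, North — every zone.
Total opening cost: 8 + 8 = 16.
No cover costs less than 16.

16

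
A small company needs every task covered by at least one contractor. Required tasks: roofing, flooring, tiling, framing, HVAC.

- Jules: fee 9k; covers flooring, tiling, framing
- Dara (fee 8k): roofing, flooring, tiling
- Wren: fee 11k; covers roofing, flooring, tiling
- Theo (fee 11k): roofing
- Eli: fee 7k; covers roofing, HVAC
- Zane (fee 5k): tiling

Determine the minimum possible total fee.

16

The greedy cost-per-new-task heuristic would pick Dara, Eli, and Jules for 24, but a cheaper cover exists.
Choose Jules and Eli: together they cover roofing, flooring, tiling, framing, HVAC — every task.
Total fee: 9 + 7 = 16.
No cover costs less than 16.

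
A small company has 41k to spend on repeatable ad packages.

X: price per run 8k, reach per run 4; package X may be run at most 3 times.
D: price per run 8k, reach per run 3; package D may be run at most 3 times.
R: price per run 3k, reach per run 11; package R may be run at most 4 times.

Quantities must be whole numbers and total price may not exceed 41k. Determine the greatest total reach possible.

56

R has the best ratio (11/3); taking only R gives at most 4×11 = 44 (stopped by the supply cap of 4).
Mixing does better — 3×X and 4×R: price 36 ≤ 41, reach 3·4 + 4·11 = 56.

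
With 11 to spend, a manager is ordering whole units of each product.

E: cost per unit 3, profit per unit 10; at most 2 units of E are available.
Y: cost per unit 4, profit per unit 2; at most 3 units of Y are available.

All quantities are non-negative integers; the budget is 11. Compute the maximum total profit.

22

E has the best ratio (10/3); taking only E gives at most 2×10 = 20 (stopped by the supply cap of 2).
Mixing does better — 2×E and 1×Y: cost 10 ≤ 11, profit 2·10 + 1·2 = 22.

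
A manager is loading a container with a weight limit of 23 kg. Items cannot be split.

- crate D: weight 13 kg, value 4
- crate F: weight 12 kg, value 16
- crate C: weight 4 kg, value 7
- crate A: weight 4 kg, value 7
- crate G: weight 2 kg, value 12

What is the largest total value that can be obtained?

42

Treat it as a binary knapsack problem.
Take crate F, crate C, crate A, and crate G: weight 12 + 4 + 4 + 2 = 22 ≤ 23, value 16 + 7 + 7 + 12 = 42.
No other feasible combination does better.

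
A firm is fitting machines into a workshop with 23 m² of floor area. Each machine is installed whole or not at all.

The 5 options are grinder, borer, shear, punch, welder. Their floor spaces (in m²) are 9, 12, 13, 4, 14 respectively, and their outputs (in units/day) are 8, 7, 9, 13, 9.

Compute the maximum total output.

22

shear + punch: floor space 13 + 4 = 17 ≤ 23, output 9 + 13 = 22.
punch + welder: floor space 4 + 14 = 18 ≤ 23, output 13 + 9 = 22.
grinder + punch: floor space 9 + 4 = 13 ≤ 23, output 8 + 13 = 21.
The maximum output is 22; one optimal choice is shear and punch.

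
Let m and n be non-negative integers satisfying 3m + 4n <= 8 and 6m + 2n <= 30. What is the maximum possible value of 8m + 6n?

16

Relaxing integrality, the LP optimum is 21.33 at (m,n) = (2.67, 0), which is not an integer point.
(m,n)=(2,0): 3·2+4·0=6≤8, 6·2+2·0=12≤30, objective 16.
(m,n)=(1,1): 3·1+4·1=7≤8, 6·1+2·1=8≤30, objective 14.
No feasible integer point exceeds 16.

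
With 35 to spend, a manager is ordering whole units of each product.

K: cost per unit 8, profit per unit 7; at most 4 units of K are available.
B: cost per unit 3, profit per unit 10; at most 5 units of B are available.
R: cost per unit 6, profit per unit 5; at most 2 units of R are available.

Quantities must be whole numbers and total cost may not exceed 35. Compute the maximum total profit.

67

B has the best ratio (10/3); taking only B gives at most 5×10 = 50 (stopped by the supply cap of 5).
Mixing does better — 1×K, 5×B, and 2×R: cost 35 ≤ 35, profit 1·7 + 5·10 + 2·5 = 67.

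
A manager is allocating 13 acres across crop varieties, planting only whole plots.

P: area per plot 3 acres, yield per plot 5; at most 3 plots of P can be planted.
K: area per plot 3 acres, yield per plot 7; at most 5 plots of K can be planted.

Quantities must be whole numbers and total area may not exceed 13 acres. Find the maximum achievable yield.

This is a bounded integer knapsack.
K has the best ratio (7/3); taking only K gives at most 4×7 = 28 (stopped by the area limit).
Optimal: 4×K: area 12 ≤ 13, yield 4·7 = 28.

28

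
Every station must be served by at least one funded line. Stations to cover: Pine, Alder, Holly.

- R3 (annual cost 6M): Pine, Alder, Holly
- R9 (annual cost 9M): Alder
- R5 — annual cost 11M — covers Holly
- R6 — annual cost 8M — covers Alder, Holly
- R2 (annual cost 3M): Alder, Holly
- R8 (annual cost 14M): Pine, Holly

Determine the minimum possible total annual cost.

The greedy cost-per-new-station heuristic would pick R2 and R3 for 9, but a cheaper cover exists.
R3 alone covers Pine, Alder, Holly — every station.
Total annual cost: 6.
No cover costs less than 6.

6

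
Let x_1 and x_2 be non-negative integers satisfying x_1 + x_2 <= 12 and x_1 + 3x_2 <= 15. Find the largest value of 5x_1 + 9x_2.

64

The continuous relaxation peaks at (10.5, 1.5) with value 66.00; rounding to a feasible lattice point costs some objective.
(x_1,x_2)=(11,1): 1·11+1·1=12≤12, 1·11+3·1=14≤15, objective 64.
(x_1,x_2)=(9,2): 1·9+1·2=11≤12, 1·9+3·2=15≤15, objective 63.
(x_1,x_2)=(12,0): 1·12+1·0=12≤12, 1·12+3·0=12≤15, objective 60.
(x_1,x_2)=(10,1): 1·10+1·1=11≤12, 1·10+3·1=13≤15, objective 59.
The best lattice point is (11,1), giving 64.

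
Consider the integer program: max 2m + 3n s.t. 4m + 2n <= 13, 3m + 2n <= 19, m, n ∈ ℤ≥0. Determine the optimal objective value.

18

(m,n)=(0,6): 4·0+2·6=12≤13, 3·0+2·6=12≤19, objective 18.
(m,n)=(0,5): 4·0+2·5=10≤13, 3·0+2·5=10≤19, objective 15.
The best lattice point is (0,6), giving 18.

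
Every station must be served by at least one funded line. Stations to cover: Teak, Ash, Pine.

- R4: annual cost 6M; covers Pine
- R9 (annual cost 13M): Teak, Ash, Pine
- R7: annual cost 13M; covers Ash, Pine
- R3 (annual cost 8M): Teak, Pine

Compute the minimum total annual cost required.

The greedy cost-per-new-station heuristic would pick R3 and R9 for 21, but a cheaper cover exists.
R9 alone covers Teak, Ash, Pine — every station.
Total annual cost: 13.
No cover costs less than 13.

13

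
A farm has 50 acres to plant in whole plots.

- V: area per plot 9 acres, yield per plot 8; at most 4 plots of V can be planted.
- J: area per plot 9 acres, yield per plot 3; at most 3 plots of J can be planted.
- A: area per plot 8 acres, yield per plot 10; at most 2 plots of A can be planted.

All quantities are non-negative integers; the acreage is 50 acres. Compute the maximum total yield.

This is a bounded integer knapsack.
A has the best ratio (10/8); taking only A gives at most 2×10 = 20 (stopped by the supply cap of 2).
Mixing does better — 3×V and 2×A: area 43 ≤ 50, yield 3·8 + 2·10 = 44.

44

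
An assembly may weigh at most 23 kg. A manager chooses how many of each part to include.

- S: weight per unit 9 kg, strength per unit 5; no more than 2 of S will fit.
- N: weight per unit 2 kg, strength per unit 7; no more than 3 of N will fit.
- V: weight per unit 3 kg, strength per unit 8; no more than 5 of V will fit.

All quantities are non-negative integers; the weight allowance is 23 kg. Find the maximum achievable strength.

2×N and 5×V: weight 19 ≤ 23, strength 2·7 + 5·8 = 54.
3×N and 5×V: weight 21 ≤ 23, strength 3·7 + 5·8 = 61.
Best is 61.

61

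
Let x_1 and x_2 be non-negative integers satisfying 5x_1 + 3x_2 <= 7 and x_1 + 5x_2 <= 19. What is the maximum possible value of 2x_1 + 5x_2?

Relaxing integrality, the LP optimum is 11.67 at (x_1,x_2) = (0, 2.33), which is not an integer point.
(x_1,x_2)=(0,2): 5·0+3·2=6≤7, 1·0+5·2=10≤19, objective 10.
(x_1,x_2)=(0,1): 5·0+3·1=3≤7, 1·0+5·1=5≤19, objective 5.
No feasible integer point exceeds 10.

10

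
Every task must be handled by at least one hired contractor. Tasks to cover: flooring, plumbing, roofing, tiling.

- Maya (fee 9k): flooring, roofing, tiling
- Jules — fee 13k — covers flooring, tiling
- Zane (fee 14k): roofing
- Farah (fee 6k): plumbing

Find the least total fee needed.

15

This is an integer covering problem.
Choose Maya and Farah: together they cover flooring, plumbing, roofing, tiling — every task.
Total fee: 9 + 6 = 15.
No cover costs less than 15.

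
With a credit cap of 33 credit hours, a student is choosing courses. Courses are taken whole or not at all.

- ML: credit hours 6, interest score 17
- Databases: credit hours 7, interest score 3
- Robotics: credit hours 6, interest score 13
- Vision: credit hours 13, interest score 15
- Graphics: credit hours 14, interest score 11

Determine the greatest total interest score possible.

48

Take ML, Databases, Robotics, and Vision: credit hours 6 + 7 + 6 + 13 = 32 ≤ 33, interest score 17 + 3 + 13 + 15 = 48.
No other feasible combination does better.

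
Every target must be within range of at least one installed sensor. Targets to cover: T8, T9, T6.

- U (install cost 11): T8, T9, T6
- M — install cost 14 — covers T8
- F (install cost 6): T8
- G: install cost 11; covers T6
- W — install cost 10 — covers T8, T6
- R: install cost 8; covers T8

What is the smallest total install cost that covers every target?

U alone covers T8, T9, T6 — every target.
Total install cost: 11.
No cover costs less than 11.

11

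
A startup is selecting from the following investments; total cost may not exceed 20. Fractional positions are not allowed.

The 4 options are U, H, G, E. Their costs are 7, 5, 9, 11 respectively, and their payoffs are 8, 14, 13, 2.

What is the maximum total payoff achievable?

27

U + H: cost 7 + 5 = 12 ≤ 20, payoff 8 + 14 = 22.
U + G: cost 7 + 9 = 16 ≤ 20, payoff 8 + 13 = 21.
H + G: cost 5 + 9 = 14 ≤ 20, payoff 14 + 13 = 27.
Best is H and G with total payoff 27.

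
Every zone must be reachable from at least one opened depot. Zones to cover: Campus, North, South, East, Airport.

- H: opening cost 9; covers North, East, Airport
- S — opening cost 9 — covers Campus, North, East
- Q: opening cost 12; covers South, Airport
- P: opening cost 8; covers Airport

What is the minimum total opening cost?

21

The greedy cost-per-new-zone heuristic would pick H, S, and Q for 30, but a cheaper cover exists.
Choose S and Q: together they cover Campus, North, South, East, Airport — every zone.
Total opening cost: 9 + 12 = 21.
No cover costs less than 21.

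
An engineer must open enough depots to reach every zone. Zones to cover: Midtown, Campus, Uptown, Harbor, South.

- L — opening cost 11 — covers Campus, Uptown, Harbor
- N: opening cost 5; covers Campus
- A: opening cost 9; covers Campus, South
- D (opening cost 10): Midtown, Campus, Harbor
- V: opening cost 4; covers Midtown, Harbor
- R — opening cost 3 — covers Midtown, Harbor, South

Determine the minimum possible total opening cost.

14

This is a weighted set-cover instance.
The greedy cost-per-new-zone heuristic would pick R, N, and L for 19, but a cheaper cover exists.
Choose L and R: together they cover Midtown, Campus, Uptown, Harbor, South — every zone.
Total opening cost: 11 + 3 = 14.
No cover costs less than 14.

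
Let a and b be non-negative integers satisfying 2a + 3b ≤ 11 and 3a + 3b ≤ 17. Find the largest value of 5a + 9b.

32

Relaxing integrality, the LP optimum is 33.00 at (a,b) = (0, 3.67), which is not an integer point.
(a,b)=(1,3): 2·1+3·3=11≤11, 3·1+3·3=12≤17, objective 32.
(a,b)=(2,2): 2·2+3·2=10≤11, 3·2+3·2=12≤17, objective 28.
No feasible integer point exceeds 32.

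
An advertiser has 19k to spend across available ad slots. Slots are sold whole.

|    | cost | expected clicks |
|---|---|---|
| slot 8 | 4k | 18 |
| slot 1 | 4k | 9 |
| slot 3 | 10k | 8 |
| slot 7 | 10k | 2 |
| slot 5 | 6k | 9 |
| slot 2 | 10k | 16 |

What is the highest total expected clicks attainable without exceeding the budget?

Take slot 8, slot 1, and slot 2: cost 4 + 4 + 10 = 18 ≤ 19, expected clicks 18 + 9 + 16 = 43.
No other feasible combination does better.

43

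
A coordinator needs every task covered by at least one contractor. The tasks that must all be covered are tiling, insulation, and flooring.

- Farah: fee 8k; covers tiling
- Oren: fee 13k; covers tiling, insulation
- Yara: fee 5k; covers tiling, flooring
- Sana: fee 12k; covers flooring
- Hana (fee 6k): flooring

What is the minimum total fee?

Choose Oren and Yara: together they cover tiling, insulation, flooring — every task.
Total fee: 13 + 5 = 18.
No cover costs less than 18.

18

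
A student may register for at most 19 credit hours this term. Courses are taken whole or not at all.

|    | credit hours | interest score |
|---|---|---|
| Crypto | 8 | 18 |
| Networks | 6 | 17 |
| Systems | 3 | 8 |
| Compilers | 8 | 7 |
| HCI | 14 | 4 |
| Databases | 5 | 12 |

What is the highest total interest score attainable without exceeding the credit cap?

47

This is a 0-1 knapsack instance.
Crypto + Systems + Databases: credit hours 8 + 3 + 5 = 16 ≤ 19, interest score 18 + 8 + 12 = 38.
Crypto + Networks + Systems: credit hours 8 + 6 + 3 = 17 ≤ 19, interest score 18 + 17 + 8 = 43.
Crypto + Networks + Databases: credit hours 8 + 6 + 5 = 19 ≤ 19, interest score 18 + 17 + 12 = 47.
Best is Crypto, Networks, and Databases with total interest score 47.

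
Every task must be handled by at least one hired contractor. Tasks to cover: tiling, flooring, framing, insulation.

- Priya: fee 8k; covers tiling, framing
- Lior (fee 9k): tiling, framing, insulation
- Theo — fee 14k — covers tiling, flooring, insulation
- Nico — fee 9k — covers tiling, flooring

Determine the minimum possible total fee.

This is a weighted set-cover instance.
Choose Lior and Nico: together they cover tiling, flooring, framing, insulation — every task.
Total fee: 9 + 9 = 18.
No cover costs less than 18.

18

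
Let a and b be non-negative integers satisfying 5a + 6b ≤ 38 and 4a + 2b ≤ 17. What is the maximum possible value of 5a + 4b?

Relaxing integrality, the LP optimum is 28.43 at (a,b) = (1.86, 4.79), which is not an integer point.
(a,b)=(2,4): 5·2+6·4=34≤38, 4·2+2·4=16≤17, objective 26.
(a,b)=(1,5): 5·1+6·5=35≤38, 4·1+2·5=14≤17, objective 25.
(a,b)=(2,3): 5·2+6·3=28≤38, 4·2+2·3=14≤17, objective 22.
(a,b)=(1,4): 5·1+6·4=29≤38, 4·1+2·4=12≤17, objective 21.
Maximum is 26 at (a,b)=(2,4).

26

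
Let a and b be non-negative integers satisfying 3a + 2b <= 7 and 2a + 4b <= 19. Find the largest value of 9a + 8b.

25

The continuous relaxation peaks at (0, 3.5) with value 28.00; rounding to a feasible lattice point costs some objective.
(a,b)=(1,2): 3·1+2·2=7≤7, 2·1+4·2=10≤19, objective 25.
(a,b)=(0,3): 3·0+2·3=6≤7, 2·0+4·3=12≤19, objective 24.
(a,b)=(1,1): 3·1+2·1=5≤7, 2·1+4·1=6≤19, objective 17.
(a,b)=(0,2): 3·0+2·2=4≤7, 2·0+4·2=8≤19, objective 16.
Maximum is 25 at (a,b)=(1,2).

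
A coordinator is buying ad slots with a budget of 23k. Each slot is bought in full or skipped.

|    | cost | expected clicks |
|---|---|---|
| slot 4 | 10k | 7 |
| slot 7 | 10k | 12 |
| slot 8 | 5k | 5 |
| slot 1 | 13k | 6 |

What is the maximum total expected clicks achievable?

Treat it as a binary knapsack problem.
Take slot 4 and slot 7: cost 10 + 10 = 20 ≤ 23, expected clicks 7 + 12 = 19.
No other feasible combination does better.

19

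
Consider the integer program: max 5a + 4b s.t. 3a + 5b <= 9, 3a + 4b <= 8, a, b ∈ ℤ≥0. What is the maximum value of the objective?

The continuous relaxation peaks at (2.67, 0) with value 13.33; rounding to a feasible lattice point costs some objective.
(a,b)=(2,0) is feasible, giving 10.
(a,b)=(1,1) is feasible, giving 9.
(a,b)=(1,0) is feasible, giving 5.
No feasible integer point exceeds 10.

10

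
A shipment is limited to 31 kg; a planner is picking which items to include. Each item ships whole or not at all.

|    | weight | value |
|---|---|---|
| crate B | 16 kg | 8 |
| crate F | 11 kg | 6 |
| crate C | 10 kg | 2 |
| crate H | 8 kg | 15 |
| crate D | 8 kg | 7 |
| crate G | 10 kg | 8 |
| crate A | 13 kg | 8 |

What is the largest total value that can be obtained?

crate H + crate D + crate A: weight 8 + 8 + 13 = 29 ≤ 31, value 15 + 7 + 8 = 30.
crate H + crate G + crate A: weight 8 + 10 + 13 = 31 ≤ 31, value 15 + 8 + 8 = 31.
crate H + crate D + crate G: weight 8 + 8 + 10 = 26 ≤ 31, value 15 + 7 + 8 = 30.
Best is crate H, crate G, and crate A with total value 31.

31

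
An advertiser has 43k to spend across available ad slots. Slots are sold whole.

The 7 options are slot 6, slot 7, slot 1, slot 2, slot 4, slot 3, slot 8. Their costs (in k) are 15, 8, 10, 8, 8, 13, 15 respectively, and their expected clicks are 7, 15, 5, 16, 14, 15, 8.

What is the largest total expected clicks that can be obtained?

60

This is a 0-1 knapsack instance.
Take slot 7, slot 2, slot 4, and slot 3: cost 8 + 8 + 8 + 13 = 37 ≤ 43, expected clicks 15 + 16 + 14 + 15 = 60.
No other feasible combination does better.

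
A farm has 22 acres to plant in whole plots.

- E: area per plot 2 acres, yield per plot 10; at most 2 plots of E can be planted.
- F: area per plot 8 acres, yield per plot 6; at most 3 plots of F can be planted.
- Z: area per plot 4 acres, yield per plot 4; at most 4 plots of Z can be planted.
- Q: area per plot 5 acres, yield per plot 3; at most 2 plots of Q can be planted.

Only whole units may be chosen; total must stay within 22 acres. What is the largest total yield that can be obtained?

36

This is a bounded integer knapsack.
Take 2×E and 4×Z: area 20 ≤ 22, yield 2·10 + 4·4 = 36.
E has the best ratio (10/2) and is taken to its limit of 2; remaining capacity is filled optimally with the others.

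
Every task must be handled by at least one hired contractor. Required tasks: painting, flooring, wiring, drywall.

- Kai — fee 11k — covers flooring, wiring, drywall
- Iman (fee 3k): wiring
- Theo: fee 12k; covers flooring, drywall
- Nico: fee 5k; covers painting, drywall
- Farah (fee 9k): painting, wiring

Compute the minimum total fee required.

16

The greedy cost-per-new-task heuristic would pick Nico, Iman, and Kai for 19, but a cheaper cover exists.
Choose Kai and Nico: together they cover painting, flooring, wiring, drywall — every task.
Total fee: 11 + 5 = 16.
No cover costs less than 16.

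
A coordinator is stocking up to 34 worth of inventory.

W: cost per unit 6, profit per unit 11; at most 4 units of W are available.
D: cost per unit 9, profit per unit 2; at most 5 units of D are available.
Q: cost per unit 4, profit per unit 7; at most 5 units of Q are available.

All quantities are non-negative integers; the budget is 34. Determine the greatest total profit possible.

This is a bounded integer knapsack.
3×W and 4×Q: cost 34 ≤ 34, profit 3·11 + 4·7 = 61.
4×W and 2×Q: cost 32 ≤ 34, profit 4·11 + 2·7 = 58.
Best is 61.

61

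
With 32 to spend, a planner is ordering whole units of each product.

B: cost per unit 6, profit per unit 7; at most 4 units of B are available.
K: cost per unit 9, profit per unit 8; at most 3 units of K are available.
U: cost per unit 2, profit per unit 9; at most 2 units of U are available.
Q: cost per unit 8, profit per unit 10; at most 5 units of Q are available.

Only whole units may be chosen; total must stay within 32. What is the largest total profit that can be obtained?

U has the best ratio (9/2); taking only U gives at most 2×9 = 18 (stopped by the supply cap of 2).
Mixing does better — 2×B, 2×U, and 2×Q: cost 32 ≤ 32, profit 2·7 + 2·9 + 2·10 = 52.

52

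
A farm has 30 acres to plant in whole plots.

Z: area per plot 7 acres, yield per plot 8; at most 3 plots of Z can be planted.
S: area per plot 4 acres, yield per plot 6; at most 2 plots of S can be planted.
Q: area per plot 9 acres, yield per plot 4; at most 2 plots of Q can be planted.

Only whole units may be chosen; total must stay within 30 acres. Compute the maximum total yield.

36

3×Z and 1×S: area 25 ≤ 30, yield 3·8 + 1·6 = 30.
3×Z and 2×S: area 29 ≤ 30, yield 3·8 + 2·6 = 36.
Best is 36.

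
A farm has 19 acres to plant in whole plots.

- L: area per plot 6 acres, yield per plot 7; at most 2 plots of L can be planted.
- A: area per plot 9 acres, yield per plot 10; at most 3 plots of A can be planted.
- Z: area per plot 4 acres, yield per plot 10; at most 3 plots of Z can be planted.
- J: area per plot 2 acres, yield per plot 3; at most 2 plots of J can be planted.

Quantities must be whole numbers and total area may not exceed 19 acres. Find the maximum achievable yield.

37

Take 1×L and 3×Z: area 18 ≤ 19, yield 1·7 + 3·10 = 37.
Z has the best ratio (10/4) and is taken to its limit of 3; remaining capacity is filled optimally with the others.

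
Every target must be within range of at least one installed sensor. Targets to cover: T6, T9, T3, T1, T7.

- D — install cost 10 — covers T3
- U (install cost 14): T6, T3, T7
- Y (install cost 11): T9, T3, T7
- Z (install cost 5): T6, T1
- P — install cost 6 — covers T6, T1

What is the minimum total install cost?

16

Choose Y and Z: together they cover T6, T9, T3, T1, T7 — every target.
Total install cost: 11 + 5 = 16.
No cover costs less than 16.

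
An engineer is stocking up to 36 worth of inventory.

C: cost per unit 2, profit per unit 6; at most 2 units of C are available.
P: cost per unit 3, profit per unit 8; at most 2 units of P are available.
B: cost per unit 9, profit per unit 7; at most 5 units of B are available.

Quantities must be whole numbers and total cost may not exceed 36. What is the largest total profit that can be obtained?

43

1×C, 2×P, and 3×B: cost 35 ≤ 36, profit 1·6 + 2·8 + 3·7 = 43.
2×C, 2×P, and 2×B: cost 28 ≤ 36, profit 2·6 + 2·8 + 2·7 = 42.
Best is 43.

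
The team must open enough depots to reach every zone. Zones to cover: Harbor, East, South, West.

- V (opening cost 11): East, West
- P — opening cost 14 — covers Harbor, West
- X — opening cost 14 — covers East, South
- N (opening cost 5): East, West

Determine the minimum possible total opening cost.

The greedy cost-per-new-zone heuristic would pick N, P, and X for 33, but a cheaper cover exists.
Choose P and X: together they cover Harbor, East, South, West — every zone.
Total opening cost: 14 + 14 = 28.
No cover costs less than 28.

28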